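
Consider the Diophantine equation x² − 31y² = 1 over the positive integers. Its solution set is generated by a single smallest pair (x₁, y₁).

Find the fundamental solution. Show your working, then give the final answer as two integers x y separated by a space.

1520 273

[5; 1,1,3,5,3,1,1,10] for √31; ℓ=8 ⇒ convergent index 7
i=0: a=5 ⇒ p=5, q=1
i=1: a=1 ⇒ p=6, q=1
…
i=3: a=3 ⇒ p=39, q=7
…
i=5: a=3 ⇒ p=657, q=118
i=6: a=1 ⇒ p=863, q=155
i=7: a=1 ⇒ p=1520, q=273
(x₁, y₁) = (1520, 273);  1520² − 31·273² = 1 ✓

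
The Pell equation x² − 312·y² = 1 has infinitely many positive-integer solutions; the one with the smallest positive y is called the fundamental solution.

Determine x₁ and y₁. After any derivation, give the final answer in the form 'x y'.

[17; 1,1,1,34] for √312; ℓ=4 ⇒ convergent index 3
step 0: (17, 1)  from 17·(1,0) + (0,1)
step 1: (18, 1)  from 1·(17,1) + (1,0)
step 2: (35, 2)  from 1·(18,1) + (17,1)
step 3: (53, 3)  from 1·(35,2) + (18,1)
→ (53, 3).  Check: 53²=2809, 312·3²=2808, difference 1.

53 3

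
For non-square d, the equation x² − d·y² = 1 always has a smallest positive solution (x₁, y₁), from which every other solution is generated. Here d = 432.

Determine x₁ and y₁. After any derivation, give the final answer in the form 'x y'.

1351 65

√432 = [20; 1,3,1,1,1,3,1,40, …], period ℓ=8 (even) → k=7
i=0: a=20 ⇒ p=20, q=1
…
i=2: a=3 ⇒ p=83, q=4
…
i=4: a=1 ⇒ p=187, q=9
…
i=6: a=3 ⇒ p=1060, q=51
i=7: a=1 ⇒ p=1351, q=65
fundamental: x₁=1351, y₁=65  (since 1825201 − 432·4225 = 1)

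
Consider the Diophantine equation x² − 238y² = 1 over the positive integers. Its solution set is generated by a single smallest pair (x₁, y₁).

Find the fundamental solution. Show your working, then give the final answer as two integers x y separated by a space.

11663 756

[15; 2,2,1,14,1,2,2,30] for √238; ℓ=8 ⇒ convergent index 7
step 0: (15, 1)  from 15·(1,0) + (0,1)
…
step 2: (77, 5)  from 2·(31,2) + (15,1)
step 3: (108, 7)  from 1·(77,5) + (31,2)
…
step 6: (4983, 323)  from 2·(1697,110) + (1589,103)
step 7: (11663, 756)  from 2·(4983,323) + (1697,110)
(x₁, y₁) = (11663, 756);  11663² − 238·756² = 1 ✓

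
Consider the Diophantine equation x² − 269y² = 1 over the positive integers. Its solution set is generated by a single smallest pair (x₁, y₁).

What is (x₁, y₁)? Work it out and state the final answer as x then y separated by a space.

√269 → a₀=16, period (2,2,32); ℓ=3 odd so k=5
a_0=16:  p_0=16·1+0=16,  q_0=16·0+1=1
…
a_2=2:  p_2=2·33+16=82,  q_2=2·2+1=5
…
a_4=2:  p_4=2·2657+82=5396,  q_4=2·162+5=329
a_5=2:  p_5=2·5396+2657=13449,  q_5=2·329+162=820
fundamental: x₁=13449, y₁=820  (since 180875601 − 269·672400 = 1)

13449 820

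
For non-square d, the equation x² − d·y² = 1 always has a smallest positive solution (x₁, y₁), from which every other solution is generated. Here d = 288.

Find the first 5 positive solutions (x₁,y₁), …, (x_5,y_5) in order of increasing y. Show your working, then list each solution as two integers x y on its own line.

√288 → a₀=16, period (1,32); ℓ=2 even so k=1
i=0: a=16 ⇒ p=16, q=1
i=1: a=1 ⇒ p=17, q=1
(x₁, y₁) = (17, 1);  17² − 288·1² = 1 ✓
k=2:  x_2 = 17·17+288·1·1 = 577,  y_2 = 17·1+1·17 = 34
k=3:  x_3 = 17·577+288·1·34 = 19601,  y_3 = 17·34+1·577 = 1155
k=4:  x_4 = 17·19601+288·1·1155 = 665857,  y_4 = 17·1155+1·19601 = 39236
k=5:  x_5 = 17·665857+288·1·39236 = 22619537,  y_5 = 17·39236+1·665857 = 1332869

17 1
577 34
19601 1155
665857 39236
22619537 1332869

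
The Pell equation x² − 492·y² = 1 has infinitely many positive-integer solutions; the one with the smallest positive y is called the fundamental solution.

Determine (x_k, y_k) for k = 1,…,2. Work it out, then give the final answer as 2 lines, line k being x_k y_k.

√492 → a₀=22, period (5,1,1,10,1,1,5,44); ℓ=8 even so k=7
i=0: a=22 ⇒ p=22, q=1
i=1: a=5 ⇒ p=111, q=5
i=2: a=1 ⇒ p=133, q=6
i=3: a=1 ⇒ p=244, q=11
i=4: a=10 ⇒ p=2573, q=116
i=5: a=1 ⇒ p=2817, q=127
i=6: a=1 ⇒ p=5390, q=243
i=7: a=5 ⇒ p=29767, q=1342
→ (29767, 1342).  Check: 29767²=886074289, 492·1342²=886074288, difference 1.
n=2: (29767,1342)∘(29767,1342) = (29767·29767+492·1342·1342, 29767·1342+1342·29767) = (1772148577,79894628)

29767 1342
1772148577 79894628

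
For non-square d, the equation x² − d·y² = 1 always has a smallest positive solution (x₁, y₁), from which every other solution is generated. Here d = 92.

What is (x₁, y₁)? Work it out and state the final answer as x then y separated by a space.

d=92: √d = [9; 1,1,2,4,2,1,1,18] (ℓ=8, even), read p_7/q_7
k=0  a_k=9  p_k/q_k = 9/1
k=1  a_k=1  p_k/q_k = 10/1
…
k=4  a_k=4  p_k/q_k = 211/22
…
k=6  a_k=1  p_k/q_k = 681/71
k=7  a_k=1  p_k/q_k = 1151/120
(x₁, y₁) = (1151, 120);  1151² − 92·120² = 1 ✓

1151 120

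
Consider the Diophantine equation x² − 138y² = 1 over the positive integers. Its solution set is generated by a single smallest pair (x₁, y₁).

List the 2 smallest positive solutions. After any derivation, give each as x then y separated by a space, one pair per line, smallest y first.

√138 = [11; 1,2,1,22, …], period ℓ=4 (even) → k=3
i=0: a=11 ⇒ p=11, q=1
…
i=2: a=2 ⇒ p=35, q=3
i=3: a=1 ⇒ p=47, q=4
→ (47, 4).  Check: 47²=2209, 138·4²=2208, difference 1.
(x_2, y_2) = (47·47 + 138·4·4, 47·4 + 4·47) = (4417, 376)

47 4
4417 376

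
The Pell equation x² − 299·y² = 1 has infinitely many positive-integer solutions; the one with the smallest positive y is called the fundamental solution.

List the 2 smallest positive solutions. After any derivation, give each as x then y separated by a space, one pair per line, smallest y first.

√299 = [17; 3,2,3,34, …], period ℓ=4 (even) → k=3
k=0  a_k=17  p_k/q_k = 17/1
k=1  a_k=3  p_k/q_k = 52/3
k=2  a_k=2  p_k/q_k = 121/7
k=3  a_k=3  p_k/q_k = 415/24
(x₁, y₁) = (415, 24);  415² − 299·24² = 1 ✓
n=2: (415,24)∘(415,24) = (415·415+299·24·24, 415·24+24·415) = (344449,19920)

415 24
344449 19920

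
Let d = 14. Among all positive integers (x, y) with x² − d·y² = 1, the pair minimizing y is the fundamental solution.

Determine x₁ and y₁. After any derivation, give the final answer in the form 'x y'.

15 4

√14 → a₀=3, period (1,2,1,6); ℓ=4 even so k=3
a_0=3:  p_0=3·1+0=3,  q_0=3·0+1=1
…
a_2=2:  p_2=2·4+3=11,  q_2=2·1+1=3
a_3=1:  p_3=1·11+4=15,  q_3=1·3+1=4
→ (15, 4).  Check: 15²=225, 14·4²=224, difference 1.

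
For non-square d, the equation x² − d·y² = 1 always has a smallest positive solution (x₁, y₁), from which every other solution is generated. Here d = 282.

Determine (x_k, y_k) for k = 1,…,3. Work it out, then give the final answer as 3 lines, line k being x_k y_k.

2351 140
11054401 658280
51977791151 3095232420

√282 → a₀=16, period (1,3,1,4,1,3,1,32); ℓ=8 even so k=7
i=0: a=16 ⇒ p=16, q=1
…
i=2: a=3 ⇒ p=67, q=4
…
i=4: a=4 ⇒ p=403, q=24
i=5: a=1 ⇒ p=487, q=29
i=6: a=3 ⇒ p=1864, q=111
i=7: a=1 ⇒ p=2351, q=140
(x₁, y₁) = (2351, 140);  2351² − 282·140² = 1 ✓
(2351+140√282)^2 = 11054401 + 658280√282
(2351+140√282)^3 = 51977791151 + 3095232420√282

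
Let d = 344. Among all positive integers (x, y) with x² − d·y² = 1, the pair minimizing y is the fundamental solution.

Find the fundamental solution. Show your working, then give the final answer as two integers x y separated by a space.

10405 561

[18; 1,1,4,1,3,1,4,1,1,36] for √344; ℓ=10 ⇒ convergent index 9
k=0  a_k=18  p_k/q_k = 18/1
…
k=8  a_k=1  p_k/q_k = 5694/307
k=9  a_k=1  p_k/q_k = 10405/561
→ (10405, 561).  Check: 10405²=108264025, 344·561²=108264024, difference 1.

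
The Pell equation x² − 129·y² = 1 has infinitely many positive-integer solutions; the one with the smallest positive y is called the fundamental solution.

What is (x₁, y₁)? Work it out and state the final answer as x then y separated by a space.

16855 1484

d=129: √d = [11; 2,1,3,1,6,1,3,1,2,22] (ℓ=10, even), read p_9/q_9
i=0: a=11 ⇒ p=11, q=1
…
i=2: a=1 ⇒ p=34, q=3
i=3: a=3 ⇒ p=125, q=11
…
i=8: a=1 ⇒ p=6031, q=531
i=9: a=2 ⇒ p=16855, q=1484
(x₁, y₁) = (16855, 1484);  16855² − 129·1484² = 1 ✓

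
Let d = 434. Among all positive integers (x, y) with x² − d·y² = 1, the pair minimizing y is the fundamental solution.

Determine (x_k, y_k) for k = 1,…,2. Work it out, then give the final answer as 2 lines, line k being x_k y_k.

√434 = [20; 1,4,1,40, …], period ℓ=4 (even) → k=3
i=0: a=20 ⇒ p=20, q=1
i=1: a=1 ⇒ p=21, q=1
i=2: a=4 ⇒ p=104, q=5
i=3: a=1 ⇒ p=125, q=6
fundamental: x₁=125, y₁=6  (since 15625 − 434·36 = 1)
(125+6√434)^2 = 31249 + 1500√434

125 6
31249 1500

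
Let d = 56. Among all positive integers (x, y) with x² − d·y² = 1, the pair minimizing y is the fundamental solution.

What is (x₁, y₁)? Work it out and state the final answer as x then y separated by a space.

15 2

√56 → a₀=7, period (2,14); ℓ=2 even so k=1
step 0: (7, 1)  from 7·(1,0) + (0,1)
step 1: (15, 2)  from 2·(7,1) + (1,0)
(x₁, y₁) = (15, 2);  15² − 56·2² = 1 ✓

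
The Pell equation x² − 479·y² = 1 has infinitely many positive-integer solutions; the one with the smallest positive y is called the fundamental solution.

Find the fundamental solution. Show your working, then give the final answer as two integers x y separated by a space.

[21; 1,7,1,3,2,21,2,3,1,7,1,42] for √479; ℓ=12 ⇒ convergent index 11
k=0  a_k=21  p_k/q_k = 21/1
…
k=3  a_k=1  p_k/q_k = 197/9
…
k=6  a_k=21  p_k/q_k = 37075/1694
k=7  a_k=2  p_k/q_k = 75879/3467
…
k=9  a_k=1  p_k/q_k = 340591/15562
k=10  a_k=7  p_k/q_k = 2648849/121029
k=11  a_k=1  p_k/q_k = 2989440/136591
fundamental: x₁=2989440, y₁=136591  (since 8936751513600 − 479·18657101281 = 1)

2989440 136591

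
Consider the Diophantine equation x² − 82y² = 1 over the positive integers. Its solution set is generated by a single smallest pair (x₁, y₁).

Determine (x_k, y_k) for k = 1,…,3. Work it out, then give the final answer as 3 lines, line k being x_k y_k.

163 18
53137 5868
17322499 1912950

√82 = [9; 18, …], period ℓ=1 (odd) → k=1
k=0  a_k=9  p_k/q_k = 9/1
k=1  a_k=18  p_k/q_k = 163/18
→ (163, 18).  Check: 163²=26569, 82·18²=26568, difference 1.
(x_2, y_2) = (163·163 + 82·18·18, 163·18 + 18·163) = (53137, 5868)
(x_3, y_3) = (163·53137 + 82·18·5868, 163·5868 + 18·53137) = (17322499, 1912950)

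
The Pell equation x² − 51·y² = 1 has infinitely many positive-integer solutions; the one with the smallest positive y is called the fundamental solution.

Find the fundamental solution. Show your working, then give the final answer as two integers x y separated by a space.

50 7

√51 = [7; 7,14, …], period ℓ=2 (even) → k=1
step 0: (7, 1)  from 7·(1,0) + (0,1)
step 1: (50, 7)  from 7·(7,1) + (1,0)
(x₁, y₁) = (50, 7);  50² − 51·7² = 1 ✓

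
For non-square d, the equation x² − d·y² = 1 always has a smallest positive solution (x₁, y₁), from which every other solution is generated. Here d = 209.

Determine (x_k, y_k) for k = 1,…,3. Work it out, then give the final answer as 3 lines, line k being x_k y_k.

46551 3220
4333991201 299788440
403503248748951 27910903337660

d=209: √d = [14; 2,5,3,2,3,5,2,28] (ℓ=8, even), read p_7/q_7
a_0=14:  p_0=14·1+0=14,  q_0=14·0+1=1
…
a_3=3:  p_3=3·159+29=506,  q_3=3·11+2=35
a_4=2:  p_4=2·506+159=1171,  q_4=2·35+11=81
…
a_6=5:  p_6=5·4019+1171=21266,  q_6=5·278+81=1471
a_7=2:  p_7=2·21266+4019=46551,  q_7=2·1471+278=3220
fundamental: x₁=46551, y₁=3220  (since 2166995601 − 209·10368400 = 1)
n=2: (46551,3220)∘(46551,3220) = (46551·46551+209·3220·3220, 46551·3220+3220·46551) = (4333991201,299788440)
n=3: (4333991201,299788440)∘(46551,3220) = (46551·4333991201+209·3220·299788440, 46551·299788440+3220·4333991201) = (403503248748951,27910903337660)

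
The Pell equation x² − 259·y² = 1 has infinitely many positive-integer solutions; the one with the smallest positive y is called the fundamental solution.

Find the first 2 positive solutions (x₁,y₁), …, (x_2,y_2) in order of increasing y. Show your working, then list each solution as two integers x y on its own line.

847225 52644
1435580401249 89202625800

[16; 10,1,2,3,4,3,2,1,10,32] for √259; ℓ=10 ⇒ convergent index 9
a_0=16:  p_0=16·1+0=16,  q_0=16·0+1=1
…
a_2=1:  p_2=1·161+16=177,  q_2=1·10+1=11
a_3=2:  p_3=2·177+161=515,  q_3=2·11+10=32
…
a_6=3:  p_6=3·7403+1722=23931,  q_6=3·460+107=1487
…
a_8=1:  p_8=1·55265+23931=79196,  q_8=1·3434+1487=4921
a_9=10:  p_9=10·79196+55265=847225,  q_9=10·4921+3434=52644
→ (847225, 52644).  Check: 847225²=717790200625, 259·52644²=717790200624, difference 1.
k=2:  x_2 = 847225·847225+259·52644·52644 = 1435580401249,  y_2 = 847225·52644+52644·847225 = 89202625800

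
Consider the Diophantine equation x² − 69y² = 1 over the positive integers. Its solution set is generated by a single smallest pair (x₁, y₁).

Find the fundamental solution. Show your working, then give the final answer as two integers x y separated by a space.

√69 → a₀=8, period (3,3,1,4,1,3,3,16); ℓ=8 even so k=7
k=0  a_k=8  p_k/q_k = 8/1
k=1  a_k=3  p_k/q_k = 25/3
k=2  a_k=3  p_k/q_k = 83/10
…
k=4  a_k=4  p_k/q_k = 515/62
…
k=6  a_k=3  p_k/q_k = 2384/287
k=7  a_k=3  p_k/q_k = 7775/936
→ (7775, 936).  Check: 7775²=60450625, 69·936²=60450624, difference 1.

7775 936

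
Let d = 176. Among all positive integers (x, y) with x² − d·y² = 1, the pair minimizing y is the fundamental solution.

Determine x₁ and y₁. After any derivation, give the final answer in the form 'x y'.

[13; 3,1,3,26] for √176; ℓ=4 ⇒ convergent index 3
i=0: a=13 ⇒ p=13, q=1
…
i=2: a=1 ⇒ p=53, q=4
i=3: a=3 ⇒ p=199, q=15
(x₁, y₁) = (199, 15);  199² − 176·15² = 1 ✓

199 15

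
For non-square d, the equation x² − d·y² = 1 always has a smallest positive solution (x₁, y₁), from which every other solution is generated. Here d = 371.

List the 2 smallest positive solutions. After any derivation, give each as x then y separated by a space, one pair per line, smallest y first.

√371 = [19; 3,1,4,1,3,38, …], period ℓ=6 (even) → k=5
i=0: a=19 ⇒ p=19, q=1
i=1: a=3 ⇒ p=58, q=3
i=2: a=1 ⇒ p=77, q=4
i=3: a=4 ⇒ p=366, q=19
i=4: a=1 ⇒ p=443, q=23
i=5: a=3 ⇒ p=1695, q=88
(x₁, y₁) = (1695, 88);  1695² − 371·88² = 1 ✓
n=2: (1695,88)∘(1695,88) = (1695·1695+371·88·88, 1695·88+88·1695) = (5746049,298320)

1695 88
5746049 298320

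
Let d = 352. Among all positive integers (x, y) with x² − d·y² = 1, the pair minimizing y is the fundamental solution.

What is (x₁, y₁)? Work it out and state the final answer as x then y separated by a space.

√352 → a₀=18, period (1,3,5,9,5,3,1,36); ℓ=8 even so k=7
step 0: (18, 1)  from 18·(1,0) + (0,1)
step 1: (19, 1)  from 1·(18,1) + (1,0)
…
step 6: (59118, 3151)  from 3·(18499,986) + (3621,193)
step 7: (77617, 4137)  from 1·(59118,3151) + (18499,986)
(x₁, y₁) = (77617, 4137);  77617² − 352·4137² = 1 ✓

77617 4137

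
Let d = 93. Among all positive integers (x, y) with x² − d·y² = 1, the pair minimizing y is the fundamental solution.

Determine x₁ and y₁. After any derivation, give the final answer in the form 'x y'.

√93 → a₀=9, period (1,1,1,4,6,4,1,1,1,18); ℓ=10 even so k=9
i=0: a=9 ⇒ p=9, q=1
…
i=2: a=1 ⇒ p=19, q=2
…
i=5: a=6 ⇒ p=839, q=87
…
i=8: a=1 ⇒ p=7821, q=811
i=9: a=1 ⇒ p=12151, q=1260
→ (12151, 1260).  Check: 12151²=147646801, 93·1260²=147646800, difference 1.

12151 1260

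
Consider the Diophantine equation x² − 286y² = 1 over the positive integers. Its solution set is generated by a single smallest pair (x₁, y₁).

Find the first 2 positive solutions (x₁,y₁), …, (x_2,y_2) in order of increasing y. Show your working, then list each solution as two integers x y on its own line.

d=286: √d = [16; 1,10,3,3,2,3,3,10,1,32] (ℓ=10, even), read p_9/q_9
i=0: a=16 ⇒ p=16, q=1
…
i=2: a=10 ⇒ p=186, q=11
i=3: a=3 ⇒ p=575, q=34
i=4: a=3 ⇒ p=1911, q=113
…
i=7: a=3 ⇒ p=49703, q=2939
i=8: a=10 ⇒ p=512132, q=30283
i=9: a=1 ⇒ p=561835, q=33222
(x₁, y₁) = (561835, 33222);  561835² − 286·33222² = 1 ✓
(561835+33222√286)^2 = 631317134449 + 37330564740√286

561835 33222
631317134449 37330564740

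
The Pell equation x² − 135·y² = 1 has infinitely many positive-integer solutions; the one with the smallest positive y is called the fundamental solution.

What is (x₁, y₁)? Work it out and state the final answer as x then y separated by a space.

d=135: √d = [11; 1,1,1,1,1,1,1,22] (ℓ=8, even), read p_7/q_7
i=0: a=11 ⇒ p=11, q=1
i=1: a=1 ⇒ p=12, q=1
…
i=3: a=1 ⇒ p=35, q=3
i=4: a=1 ⇒ p=58, q=5
i=5: a=1 ⇒ p=93, q=8
i=6: a=1 ⇒ p=151, q=13
i=7: a=1 ⇒ p=244, q=21
(x₁, y₁) = (244, 21);  244² − 135·21² = 1 ✓

244 21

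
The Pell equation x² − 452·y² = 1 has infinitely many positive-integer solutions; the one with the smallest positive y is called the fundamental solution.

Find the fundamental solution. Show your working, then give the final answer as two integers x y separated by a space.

1204353 56648

d=452: √d = [21; 3,1,5,3,10,3,5,1,3,42] (ℓ=10, even), read p_9/q_9
i=0: a=21 ⇒ p=21, q=1
i=1: a=3 ⇒ p=64, q=3
…
i=4: a=3 ⇒ p=1552, q=73
i=5: a=10 ⇒ p=16009, q=753
…
i=7: a=5 ⇒ p=263904, q=12413
i=8: a=1 ⇒ p=313483, q=14745
i=9: a=3 ⇒ p=1204353, q=56648
(x₁, y₁) = (1204353, 56648);  1204353² − 452·56648² = 1 ✓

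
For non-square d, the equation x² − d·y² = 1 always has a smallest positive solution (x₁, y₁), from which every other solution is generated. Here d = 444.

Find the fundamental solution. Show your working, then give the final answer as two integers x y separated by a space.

295 14

[21; 14,42] for √444; ℓ=2 ⇒ convergent index 1
i=0: a=21 ⇒ p=21, q=1
i=1: a=14 ⇒ p=295, q=14
→ (295, 14).  Check: 295²=87025, 444·14²=87024, difference 1.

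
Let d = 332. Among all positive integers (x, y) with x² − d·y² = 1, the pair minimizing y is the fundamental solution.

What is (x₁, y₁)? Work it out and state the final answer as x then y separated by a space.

√332 = [18; 4,1,1,8,1,1,4,36, …], period ℓ=8 (even) → k=7
i=0: a=18 ⇒ p=18, q=1
i=1: a=4 ⇒ p=73, q=4
i=2: a=1 ⇒ p=91, q=5
…
i=4: a=8 ⇒ p=1403, q=77
…
i=6: a=1 ⇒ p=2970, q=163
i=7: a=4 ⇒ p=13447, q=738
→ (13447, 738).  Check: 13447²=180821809, 332·738²=180821808, difference 1.

13447 738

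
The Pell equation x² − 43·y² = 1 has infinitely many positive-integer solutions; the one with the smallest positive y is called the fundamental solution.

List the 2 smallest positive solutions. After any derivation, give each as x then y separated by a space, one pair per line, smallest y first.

d=43: √d = [6; 1,1,3,1,5,1,3,1,1,12] (ℓ=10, even), read p_9/q_9
i=0: a=6 ⇒ p=6, q=1
i=1: a=1 ⇒ p=7, q=1
i=2: a=1 ⇒ p=13, q=2
i=3: a=3 ⇒ p=46, q=7
i=4: a=1 ⇒ p=59, q=9
…
i=7: a=3 ⇒ p=1541, q=235
i=8: a=1 ⇒ p=1941, q=296
i=9: a=1 ⇒ p=3482, q=531
fundamental: x₁=3482, y₁=531  (since 12124324 − 43·281961 = 1)
k=2:  x_2 = 3482·3482+43·531·531 = 24248647,  y_2 = 3482·531+531·3482 = 3697884

3482 531
24248647 3697884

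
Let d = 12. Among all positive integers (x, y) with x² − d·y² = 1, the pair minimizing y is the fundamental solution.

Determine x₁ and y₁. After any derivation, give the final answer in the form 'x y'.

7 2

[3; 2,6] for √12; ℓ=2 ⇒ convergent index 1
i=0: a=3 ⇒ p=3, q=1
i=1: a=2 ⇒ p=7, q=2
→ (7, 2).  Check: 7²=49, 12·2²=48, difference 1.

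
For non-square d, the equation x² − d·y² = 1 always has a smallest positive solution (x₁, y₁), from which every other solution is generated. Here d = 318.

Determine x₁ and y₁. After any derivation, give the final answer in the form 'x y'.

[17; 1,4,1,34] for √318; ℓ=4 ⇒ convergent index 3
i=0: a=17 ⇒ p=17, q=1
…
i=2: a=4 ⇒ p=89, q=5
i=3: a=1 ⇒ p=107, q=6
→ (107, 6).  Check: 107²=11449, 318·6²=11448, difference 1.

107 6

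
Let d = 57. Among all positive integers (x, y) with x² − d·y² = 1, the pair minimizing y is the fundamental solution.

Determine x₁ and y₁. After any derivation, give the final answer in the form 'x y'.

d=57: √d = [7; 1,1,4,1,1,14] (ℓ=6, even), read p_5/q_5
step 0: (7, 1)  from 7·(1,0) + (0,1)
step 1: (8, 1)  from 1·(7,1) + (1,0)
step 2: (15, 2)  from 1·(8,1) + (7,1)
step 3: (68, 9)  from 4·(15,2) + (8,1)
step 4: (83, 11)  from 1·(68,9) + (15,2)
step 5: (151, 20)  from 1·(83,11) + (68,9)
→ (151, 20).  Check: 151²=22801, 57·20²=22800, difference 1.

151 20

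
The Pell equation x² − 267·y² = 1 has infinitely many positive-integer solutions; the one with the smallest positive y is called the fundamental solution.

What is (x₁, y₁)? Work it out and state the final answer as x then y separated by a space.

2402 147

d=267: √d = [16; 2,1,15,1,2,32] (ℓ=6, even), read p_5/q_5
a_0=16:  p_0=16·1+0=16,  q_0=16·0+1=1
…
a_3=15:  p_3=15·49+33=768,  q_3=15·3+2=47
a_4=1:  p_4=1·768+49=817,  q_4=1·47+3=50
a_5=2:  p_5=2·817+768=2402,  q_5=2·50+47=147
→ (2402, 147).  Check: 2402²=5769604, 267·147²=5769603, difference 1.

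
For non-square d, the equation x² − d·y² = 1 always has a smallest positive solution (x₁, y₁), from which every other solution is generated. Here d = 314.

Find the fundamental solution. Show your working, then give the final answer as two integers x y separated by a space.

392499 22150

[17; 1,2,1,1,2,1,34] for √314; ℓ=7 ⇒ convergent index 13
k=0  a_k=17  p_k/q_k = 17/1
…
k=5  a_k=2  p_k/q_k = 319/18
k=6  a_k=1  p_k/q_k = 443/25
k=7  a_k=34  p_k/q_k = 15381/868
…
k=9  a_k=2  p_k/q_k = 47029/2654
…
k=11  a_k=1  p_k/q_k = 109882/6201
k=12  a_k=2  p_k/q_k = 282617/15949
k=13  a_k=1  p_k/q_k = 392499/22150
fundamental: x₁=392499, y₁=22150  (since 154055465001 − 314·490622500 = 1)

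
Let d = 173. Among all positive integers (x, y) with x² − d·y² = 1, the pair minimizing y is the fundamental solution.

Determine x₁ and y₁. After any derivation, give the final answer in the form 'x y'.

2499849 190060

√173 → a₀=13, period (6,1,1,6,26); ℓ=5 odd so k=9
k=0  a_k=13  p_k/q_k = 13/1
k=1  a_k=6  p_k/q_k = 79/6
k=2  a_k=1  p_k/q_k = 92/7
…
k=5  a_k=26  p_k/q_k = 29239/2223
k=6  a_k=6  p_k/q_k = 176552/13423
…
k=8  a_k=1  p_k/q_k = 382343/29069
k=9  a_k=6  p_k/q_k = 2499849/190060
(x₁, y₁) = (2499849, 190060);  2499849² − 173·190060² = 1 ✓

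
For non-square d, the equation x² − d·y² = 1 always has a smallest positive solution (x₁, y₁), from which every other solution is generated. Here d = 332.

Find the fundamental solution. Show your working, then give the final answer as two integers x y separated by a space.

d=332: √d = [18; 4,1,1,8,1,1,4,36] (ℓ=8, even), read p_7/q_7
k=0  a_k=18  p_k/q_k = 18/1
k=1  a_k=4  p_k/q_k = 73/4
k=2  a_k=1  p_k/q_k = 91/5
k=3  a_k=1  p_k/q_k = 164/9
k=4  a_k=8  p_k/q_k = 1403/77
k=5  a_k=1  p_k/q_k = 1567/86
k=6  a_k=1  p_k/q_k = 2970/163
k=7  a_k=4  p_k/q_k = 13447/738
fundamental: x₁=13447, y₁=738  (since 180821809 − 332·544644 = 1)

13447 738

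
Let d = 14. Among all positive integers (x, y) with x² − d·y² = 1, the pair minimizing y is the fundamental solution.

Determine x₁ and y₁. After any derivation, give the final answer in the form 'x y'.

√14 = [3; 1,2,1,6, …], period ℓ=4 (even) → k=3
a_0=3:  p_0=3·1+0=3,  q_0=3·0+1=1
…
a_2=2:  p_2=2·4+3=11,  q_2=2·1+1=3
a_3=1:  p_3=1·11+4=15,  q_3=1·3+1=4
→ (15, 4).  Check: 15²=225, 14·4²=224, difference 1.

15 4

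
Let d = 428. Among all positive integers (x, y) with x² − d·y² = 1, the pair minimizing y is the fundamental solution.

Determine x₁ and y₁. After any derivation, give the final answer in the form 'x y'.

√428 → a₀=20, period (1,2,4,1,5,10,5,1,4,2,1,40); ℓ=12 even so k=11
i=0: a=20 ⇒ p=20, q=1
…
i=2: a=2 ⇒ p=62, q=3
…
i=4: a=1 ⇒ p=331, q=16
i=5: a=5 ⇒ p=1924, q=93
…
i=8: a=1 ⇒ p=119350, q=5769
i=9: a=4 ⇒ p=577179, q=27899
i=10: a=2 ⇒ p=1273708, q=61567
i=11: a=1 ⇒ p=1850887, q=89466
→ (1850887, 89466).  Check: 1850887²=3425782686769, 428·89466²=3425782686768, difference 1.

1850887 89466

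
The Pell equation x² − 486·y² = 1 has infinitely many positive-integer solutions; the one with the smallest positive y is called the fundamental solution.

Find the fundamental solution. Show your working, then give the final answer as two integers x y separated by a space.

√486 → a₀=22, period (22,44); ℓ=2 even so k=1
a_0=22:  p_0=22·1+0=22,  q_0=22·0+1=1
a_1=22:  p_1=22·22+1=485,  q_1=22·1+0=22
→ (485, 22).  Check: 485²=235225, 486·22²=235224, difference 1.

485 22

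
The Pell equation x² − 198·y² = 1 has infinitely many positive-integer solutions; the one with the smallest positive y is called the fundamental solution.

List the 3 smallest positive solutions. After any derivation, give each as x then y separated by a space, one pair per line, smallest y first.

√198 → a₀=14, period (14,28); ℓ=2 even so k=1
step 0: (14, 1)  from 14·(1,0) + (0,1)
step 1: (197, 14)  from 14·(14,1) + (1,0)
(x₁, y₁) = (197, 14);  197² − 198·14² = 1 ✓
(x_2, y_2) = (197·197 + 198·14·14, 197·14 + 14·197) = (77617, 5516)
(x_3, y_3) = (197·77617 + 198·14·5516, 197·5516 + 14·77617) = (30580901, 2173290)

197 14
77617 5516
30580901 2173290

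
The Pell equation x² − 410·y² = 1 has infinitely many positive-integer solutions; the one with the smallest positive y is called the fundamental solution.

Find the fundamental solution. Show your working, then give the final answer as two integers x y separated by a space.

81 4

√410 = [20; 4,40, …], period ℓ=2 (even) → k=1
i=0: a=20 ⇒ p=20, q=1
i=1: a=4 ⇒ p=81, q=4
fundamental: x₁=81, y₁=4  (since 6561 − 410·16 = 1)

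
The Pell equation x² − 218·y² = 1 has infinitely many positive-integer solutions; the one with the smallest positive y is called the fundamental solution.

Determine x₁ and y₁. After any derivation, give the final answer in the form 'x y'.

126003 8534

√218 = [14; 1,3,3,1,28, …], period ℓ=5 (odd) → k=9
k=0  a_k=14  p_k/q_k = 14/1
…
k=3  a_k=3  p_k/q_k = 192/13
…
k=6  a_k=1  p_k/q_k = 7471/506
k=7  a_k=3  p_k/q_k = 29633/2007
k=8  a_k=3  p_k/q_k = 96370/6527
k=9  a_k=1  p_k/q_k = 126003/8534
(x₁, y₁) = (126003, 8534);  126003² − 218·8534² = 1 ✓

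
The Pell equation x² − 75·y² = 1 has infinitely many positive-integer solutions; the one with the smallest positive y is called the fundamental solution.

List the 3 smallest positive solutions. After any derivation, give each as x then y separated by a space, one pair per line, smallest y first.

26 3
1351 156
70226 8109

√75 = [8; 1,1,1,16, …], period ℓ=4 (even) → k=3
a_0=8:  p_0=8·1+0=8,  q_0=8·0+1=1
a_1=1:  p_1=1·8+1=9,  q_1=1·1+0=1
a_2=1:  p_2=1·9+8=17,  q_2=1·1+1=2
a_3=1:  p_3=1·17+9=26,  q_3=1·2+1=3
fundamental: x₁=26, y₁=3  (since 676 − 75·9 = 1)
(26+3√75)^2 = 1351 + 156√75
(26+3√75)^3 = 70226 + 8109√75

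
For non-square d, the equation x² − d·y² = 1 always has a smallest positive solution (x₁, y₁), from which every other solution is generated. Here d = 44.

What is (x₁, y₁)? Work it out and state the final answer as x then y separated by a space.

199 30

√44 → a₀=6, period (1,1,1,2,1,1,1,12); ℓ=8 even so k=7
i=0: a=6 ⇒ p=6, q=1
i=1: a=1 ⇒ p=7, q=1
i=2: a=1 ⇒ p=13, q=2
…
i=4: a=2 ⇒ p=53, q=8
i=5: a=1 ⇒ p=73, q=11
i=6: a=1 ⇒ p=126, q=19
i=7: a=1 ⇒ p=199, q=30
→ (199, 30).  Check: 199²=39601, 44·30²=39600, difference 1.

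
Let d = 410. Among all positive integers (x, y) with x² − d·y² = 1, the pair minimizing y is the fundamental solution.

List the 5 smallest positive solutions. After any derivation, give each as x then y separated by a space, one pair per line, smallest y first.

√410 → a₀=20, period (4,40); ℓ=2 even so k=1
a_0=20:  p_0=20·1+0=20,  q_0=20·0+1=1
a_1=4:  p_1=4·20+1=81,  q_1=4·1+0=4
(x₁, y₁) = (81, 4);  81² − 410·4² = 1 ✓
k=2:  x_2 = 81·81+410·4·4 = 13121,  y_2 = 81·4+4·81 = 648
k=3:  x_3 = 81·13121+410·4·648 = 2125521,  y_3 = 81·648+4·13121 = 104972
k=4:  x_4 = 81·2125521+410·4·104972 = 344321281,  y_4 = 81·104972+4·2125521 = 17004816
k=5:  x_5 = 81·344321281+410·4·17004816 = 55777922001,  y_5 = 81·17004816+4·344321281 = 2754675220

81 4
13121 648
2125521 104972
344321281 17004816
55777922001 2754675220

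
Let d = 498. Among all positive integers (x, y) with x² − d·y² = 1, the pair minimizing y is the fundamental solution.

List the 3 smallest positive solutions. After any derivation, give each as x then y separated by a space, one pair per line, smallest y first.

179777 8056
64639539457 2896567024
23241404969742401 1041472259739240

√498 → a₀=22, period (3,6,22,6,3,44); ℓ=6 even so k=5
step 0: (22, 1)  from 22·(1,0) + (0,1)
…
step 2: (424, 19)  from 6·(67,3) + (22,1)
…
step 4: (56794, 2545)  from 6·(9395,421) + (424,19)
step 5: (179777, 8056)  from 3·(56794,2545) + (9395,421)
→ (179777, 8056).  Check: 179777²=32319769729, 498·8056²=32319769728, difference 1.
(179777+8056√498)^2 = 64639539457 + 2896567024√498
(179777+8056√498)^3 = 23241404969742401 + 1041472259739240√498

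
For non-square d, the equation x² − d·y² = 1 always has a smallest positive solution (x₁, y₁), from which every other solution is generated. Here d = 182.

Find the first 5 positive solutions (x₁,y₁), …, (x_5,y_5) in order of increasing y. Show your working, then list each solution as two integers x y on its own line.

[13; 2,26] for √182; ℓ=2 ⇒ convergent index 1
k=0  a_k=13  p_k/q_k = 13/1
k=1  a_k=2  p_k/q_k = 27/2
(x₁, y₁) = (27, 2);  27² − 182·2² = 1 ✓
(27+2√182)^2 = 1457 + 108√182
(27+2√182)^3 = 78651 + 5830√182
(27+2√182)^4 = 4245697 + 314712√182
(27+2√182)^5 = 229188987 + 16988618√182

27 2
1457 108
78651 5830
4245697 314712
229188987 16988618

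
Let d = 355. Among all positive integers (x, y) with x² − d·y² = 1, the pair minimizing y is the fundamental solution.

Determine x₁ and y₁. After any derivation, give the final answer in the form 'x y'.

954809 50676

d=355: √d = [18; 1,5,3,3,1,6,1,3,3,5,1,36] (ℓ=12, even), read p_11/q_11
k=0  a_k=18  p_k/q_k = 18/1
k=1  a_k=1  p_k/q_k = 19/1
k=2  a_k=5  p_k/q_k = 113/6
k=3  a_k=3  p_k/q_k = 358/19
…
k=7  a_k=1  p_k/q_k = 12002/637
k=8  a_k=3  p_k/q_k = 46463/2466
…
k=10  a_k=5  p_k/q_k = 803418/42641
k=11  a_k=1  p_k/q_k = 954809/50676
(x₁, y₁) = (954809, 50676);  954809² − 355·50676² = 1 ✓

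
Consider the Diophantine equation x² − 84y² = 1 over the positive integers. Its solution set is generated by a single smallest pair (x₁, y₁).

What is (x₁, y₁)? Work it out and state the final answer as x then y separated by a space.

55 6

√84 = [9; 6,18, …], period ℓ=2 (even) → k=1
i=0: a=9 ⇒ p=9, q=1
i=1: a=6 ⇒ p=55, q=6
(x₁, y₁) = (55, 6);  55² − 84·6² = 1 ✓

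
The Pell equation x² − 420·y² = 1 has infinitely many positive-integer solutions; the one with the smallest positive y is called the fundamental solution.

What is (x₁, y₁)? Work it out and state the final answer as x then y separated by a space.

41 2

√420 → a₀=20, period (2,40); ℓ=2 even so k=1
a_0=20:  p_0=20·1+0=20,  q_0=20·0+1=1
a_1=2:  p_1=2·20+1=41,  q_1=2·1+0=2
fundamental: x₁=41, y₁=2  (since 1681 − 420·4 = 1)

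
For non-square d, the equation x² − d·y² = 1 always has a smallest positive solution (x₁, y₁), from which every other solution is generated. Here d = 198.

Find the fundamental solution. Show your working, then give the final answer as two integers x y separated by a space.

197 14

d=198: √d = [14; 14,28] (ℓ=2, even), read p_1/q_1
a_0=14:  p_0=14·1+0=14,  q_0=14·0+1=1
a_1=14:  p_1=14·14+1=197,  q_1=14·1+0=14
fundamental: x₁=197, y₁=14  (since 38809 − 198·196 = 1)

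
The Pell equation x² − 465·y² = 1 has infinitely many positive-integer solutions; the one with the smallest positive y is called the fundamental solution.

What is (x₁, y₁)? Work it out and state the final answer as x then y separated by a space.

15871 736

d=465: √d = [21; 1,1,3,2,2,2,3,1,1,42] (ℓ=10, even), read p_9/q_9
a_0=21:  p_0=21·1+0=21,  q_0=21·0+1=1
…
a_2=1:  p_2=1·22+21=43,  q_2=1·1+1=2
…
a_5=2:  p_5=2·345+151=841,  q_5=2·16+7=39
a_6=2:  p_6=2·841+345=2027,  q_6=2·39+16=94
…
a_8=1:  p_8=1·6922+2027=8949,  q_8=1·321+94=415
a_9=1:  p_9=1·8949+6922=15871,  q_9=1·415+321=736
→ (15871, 736).  Check: 15871²=251888641, 465·736²=251888640, difference 1.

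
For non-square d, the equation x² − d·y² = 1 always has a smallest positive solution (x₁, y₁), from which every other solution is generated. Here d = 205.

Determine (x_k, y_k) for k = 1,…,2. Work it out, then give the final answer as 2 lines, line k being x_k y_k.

39689 2772
3150433441 220035816

[14; 3,6,1,4,1,6,3,28] for √205; ℓ=8 ⇒ convergent index 7
i=0: a=14 ⇒ p=14, q=1
i=1: a=3 ⇒ p=43, q=3
i=2: a=6 ⇒ p=272, q=19
…
i=4: a=4 ⇒ p=1532, q=107
i=5: a=1 ⇒ p=1847, q=129
i=6: a=6 ⇒ p=12614, q=881
i=7: a=3 ⇒ p=39689, q=2772
→ (39689, 2772).  Check: 39689²=1575216721, 205·2772²=1575216720, difference 1.
k=2:  x_2 = 39689·39689+205·2772·2772 = 3150433441,  y_2 = 39689·2772+2772·39689 = 220035816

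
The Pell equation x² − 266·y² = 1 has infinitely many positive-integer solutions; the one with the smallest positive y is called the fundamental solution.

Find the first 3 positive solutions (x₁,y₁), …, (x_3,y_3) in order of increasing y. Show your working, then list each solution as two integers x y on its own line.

685 42
938449 57540
1285674445 78829758

[16; 3,4,3,32] for √266; ℓ=4 ⇒ convergent index 3
k=0  a_k=16  p_k/q_k = 16/1
k=1  a_k=3  p_k/q_k = 49/3
k=2  a_k=4  p_k/q_k = 212/13
k=3  a_k=3  p_k/q_k = 685/42
fundamental: x₁=685, y₁=42  (since 469225 − 266·1764 = 1)
(685+42√266)^2 = 938449 + 57540√266
(685+42√266)^3 = 1285674445 + 78829758√266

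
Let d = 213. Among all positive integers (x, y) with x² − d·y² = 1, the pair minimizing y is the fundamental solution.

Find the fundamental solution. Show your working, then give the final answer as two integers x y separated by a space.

194399 13320

√213 → a₀=14, period (1,1,2,6,1,8,1,6,2,1,1,28); ℓ=12 even so k=11
step 0: (14, 1)  from 14·(1,0) + (0,1)
…
step 5: (540, 37)  from 1·(467,32) + (73,5)
…
step 7: (5327, 365)  from 1·(4787,328) + (540,37)
…
step 10: (115574, 7919)  from 1·(78825,5401) + (36749,2518)
step 11: (194399, 13320)  from 1·(115574,7919) + (78825,5401)
(x₁, y₁) = (194399, 13320);  194399² − 213·13320² = 1 ✓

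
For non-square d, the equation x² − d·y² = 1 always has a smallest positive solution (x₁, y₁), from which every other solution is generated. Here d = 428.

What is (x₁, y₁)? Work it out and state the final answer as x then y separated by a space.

1850887 89466

√428 → a₀=20, period (1,2,4,1,5,10,5,1,4,2,1,40); ℓ=12 even so k=11
a_0=20:  p_0=20·1+0=20,  q_0=20·0+1=1
…
a_2=2:  p_2=2·21+20=62,  q_2=2·1+1=3
a_3=4:  p_3=4·62+21=269,  q_3=4·3+1=13
a_4=1:  p_4=1·269+62=331,  q_4=1·13+3=16
…
a_6=10:  p_6=10·1924+331=19571,  q_6=10·93+16=946
a_7=5:  p_7=5·19571+1924=99779,  q_7=5·946+93=4823
a_8=1:  p_8=1·99779+19571=119350,  q_8=1·4823+946=5769
a_9=4:  p_9=4·119350+99779=577179,  q_9=4·5769+4823=27899
a_10=2:  p_10=2·577179+119350=1273708,  q_10=2·27899+5769=61567
a_11=1:  p_11=1·1273708+577179=1850887,  q_11=1·61567+27899=89466
fundamental: x₁=1850887, y₁=89466  (since 3425782686769 − 428·8004165156 = 1)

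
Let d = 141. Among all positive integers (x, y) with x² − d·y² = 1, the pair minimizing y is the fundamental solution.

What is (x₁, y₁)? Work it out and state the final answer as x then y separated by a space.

95 8

√141 = [11; 1,6,1,22, …], period ℓ=4 (even) → k=3
a_0=11:  p_0=11·1+0=11,  q_0=11·0+1=1
a_1=1:  p_1=1·11+1=12,  q_1=1·1+0=1
a_2=6:  p_2=6·12+11=83,  q_2=6·1+1=7
a_3=1:  p_3=1·83+12=95,  q_3=1·7+1=8
→ (95, 8).  Check: 95²=9025, 141·8²=9024, difference 1.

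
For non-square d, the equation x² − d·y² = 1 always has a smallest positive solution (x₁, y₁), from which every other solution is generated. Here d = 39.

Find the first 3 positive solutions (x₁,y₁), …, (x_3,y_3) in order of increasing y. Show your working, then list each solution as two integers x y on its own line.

25 4
1249 200
62425 9996

√39 = [6; 4,12, …], period ℓ=2 (even) → k=1
a_0=6:  p_0=6·1+0=6,  q_0=6·0+1=1
a_1=4:  p_1=4·6+1=25,  q_1=4·1+0=4
→ (25, 4).  Check: 25²=625, 39·4²=624, difference 1.
k=2:  x_2 = 25·25+39·4·4 = 1249,  y_2 = 25·4+4·25 = 200
k=3:  x_3 = 25·1249+39·4·200 = 62425,  y_3 = 25·200+4·1249 = 9996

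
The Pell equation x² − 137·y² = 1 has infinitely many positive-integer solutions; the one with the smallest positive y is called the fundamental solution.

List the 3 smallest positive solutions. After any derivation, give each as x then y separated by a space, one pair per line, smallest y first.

[11; 1,2,2,1,1,2,2,1,22] for √137; ℓ=9 ⇒ convergent index 17
k=0  a_k=11  p_k/q_k = 11/1
…
k=5  a_k=1  p_k/q_k = 199/17
…
k=16  a_k=2  p_k/q_k = 4286741/366241
k=17  a_k=1  p_k/q_k = 6083073/519712
(x₁, y₁) = (6083073, 519712);  6083073² − 137·519712² = 1 ✓
(x_2, y_2) = (6083073·6083073 + 137·519712·519712, 6083073·519712 + 519712·6083073) = (74007554246657, 6322892069952)
(x_3, y_3) = (6083073·74007554246657 + 137·519712·6322892069952, 6083073·6322892069952 + 519712·74007554246657) = (900386710067742990849, 76925228065277725280)

6083073 519712
74007554246657 6322892069952
900386710067742990849 76925228065277725280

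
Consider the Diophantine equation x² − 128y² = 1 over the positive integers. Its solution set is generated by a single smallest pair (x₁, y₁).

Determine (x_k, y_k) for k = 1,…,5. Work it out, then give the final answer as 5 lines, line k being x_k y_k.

577 51
665857 58854
768398401 67917465
886731088897 78376695756
1023286908188737 90446638984959

d=128: √d = [11; 3,5,3,22] (ℓ=4, even), read p_3/q_3
a_0=11:  p_0=11·1+0=11,  q_0=11·0+1=1
…
a_2=5:  p_2=5·34+11=181,  q_2=5·3+1=16
a_3=3:  p_3=3·181+34=577,  q_3=3·16+3=51
→ (577, 51).  Check: 577²=332929, 128·51²=332928, difference 1.
(x_2, y_2) = (577·577 + 128·51·51, 577·51 + 51·577) = (665857, 58854)
(x_3, y_3) = (577·665857 + 128·51·58854, 577·58854 + 51·665857) = (768398401, 67917465)
(x_4, y_4) = (577·768398401 + 128·51·67917465, 577·67917465 + 51·768398401) = (886731088897, 78376695756)
(x_5, y_5) = (577·886731088897 + 128·51·78376695756, 577·78376695756 + 51·886731088897) = (1023286908188737, 90446638984959)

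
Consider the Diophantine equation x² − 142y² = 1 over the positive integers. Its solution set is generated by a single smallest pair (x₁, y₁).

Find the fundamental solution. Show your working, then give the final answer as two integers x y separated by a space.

[11; 1,10,1,22] for √142; ℓ=4 ⇒ convergent index 3
step 0: (11, 1)  from 11·(1,0) + (0,1)
…
step 2: (131, 11)  from 10·(12,1) + (11,1)
step 3: (143, 12)  from 1·(131,11) + (12,1)
(x₁, y₁) = (143, 12);  143² − 142·12² = 1 ✓

143 12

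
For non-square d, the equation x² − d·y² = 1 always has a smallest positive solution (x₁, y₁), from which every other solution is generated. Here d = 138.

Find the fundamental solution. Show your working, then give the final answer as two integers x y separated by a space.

d=138: √d = [11; 1,2,1,22] (ℓ=4, even), read p_3/q_3
k=0  a_k=11  p_k/q_k = 11/1
k=1  a_k=1  p_k/q_k = 12/1
k=2  a_k=2  p_k/q_k = 35/3
k=3  a_k=1  p_k/q_k = 47/4
fundamental: x₁=47, y₁=4  (since 2209 − 138·16 = 1)

47 4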